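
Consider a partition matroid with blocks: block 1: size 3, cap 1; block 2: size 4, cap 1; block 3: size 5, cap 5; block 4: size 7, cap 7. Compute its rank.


Rank of a partition matroid = sum of min(|Si|, ci) for each block.
= min(3,1) + min(4,1) + min(5,5) + min(7,7)
= 1 + 1 + 5 + 7
= 14.

14


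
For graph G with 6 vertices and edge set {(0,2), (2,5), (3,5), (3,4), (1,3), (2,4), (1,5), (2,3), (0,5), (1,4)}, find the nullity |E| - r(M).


Cycle rank (nullity) = |E| - r(M) = |E| - (|V| - c).
|E| = 10, |V| = 6, c = 1.
Nullity = 10 - (6 - 1) = 10 - 5 = 5.

5


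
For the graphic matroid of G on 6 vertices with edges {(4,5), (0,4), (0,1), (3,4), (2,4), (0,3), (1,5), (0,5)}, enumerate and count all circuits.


A circuit in a graphic matroid = edge set of a simple cycle.
G has 6 vertices and 8 edges.
Enumerating all minimal edge subsets forming cycles...
Total circuits found: 6.

6


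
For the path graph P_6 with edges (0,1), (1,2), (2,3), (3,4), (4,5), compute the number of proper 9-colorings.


P(P_6, k) = k * (k-1)^(5).
P(9) = 9 * 8^5 = 9 * 32768 = 294912.

294912


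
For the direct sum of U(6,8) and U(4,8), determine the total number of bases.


Bases of a direct sum M1 + M2: |B| = |B(M1)| * |B(M2)|.
|B(U(6,8))| = C(8,6) = 28.
|B(U(4,8))| = C(8,4) = 70.
Total bases = 28 * 70 = 1960.

1960


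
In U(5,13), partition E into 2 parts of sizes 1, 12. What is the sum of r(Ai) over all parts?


r(Ai) = min(|Ai|, 5) for each part.
Sum = min(1,5) + min(12,5)
    = 1 + 5
    = 6.

6


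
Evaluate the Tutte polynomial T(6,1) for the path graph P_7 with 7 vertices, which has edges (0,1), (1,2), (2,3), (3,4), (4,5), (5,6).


A path on 7 vertices is a tree with 6 edges.
T(x,y) = x^(6) for any tree.
T(6,1) = 6^6 = 46656.

46656


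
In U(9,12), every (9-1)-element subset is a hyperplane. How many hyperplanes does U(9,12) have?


Hyperplanes of U(9,12) are flats of rank 8.
In a uniform matroid, these are exactly the (8)-element subsets.
Count = (12 choose 8) = 495.

495


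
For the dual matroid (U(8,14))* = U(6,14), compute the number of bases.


The dual of U(r,n) is U(n-r, n) = U(6,14).
Bases of U(6,14) are all (6)-element subsets.
|B(M*)| = C(14,6) = 14! / (6! * 8!) = 3003.

3003


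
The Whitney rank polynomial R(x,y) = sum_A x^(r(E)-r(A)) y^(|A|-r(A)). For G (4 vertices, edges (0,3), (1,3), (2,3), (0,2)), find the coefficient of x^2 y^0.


R(x,y) = sum over A in 2^E of x^(r(E)-r(A)) * y^(|A|-r(A)).
G has 4 vertices, 4 edges. r(E) = 3.
Enumerate all 2^4 = 16 subsets.
Count subsets with r(E)-r(A)=2 and |A|-r(A)=0: 4.

4


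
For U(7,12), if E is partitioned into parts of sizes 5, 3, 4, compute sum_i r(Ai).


r(Ai) = min(|Ai|, 7) for each part.
Sum = min(5,7) + min(3,7) + min(4,7)
    = 5 + 3 + 4
    = 12.

12


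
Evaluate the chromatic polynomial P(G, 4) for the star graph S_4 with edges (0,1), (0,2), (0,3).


P(tree, k) = k * (k-1)^(3) for any tree on 4 vertices.
P(4) = 4 * 3^3 = 4 * 27 = 108.

108


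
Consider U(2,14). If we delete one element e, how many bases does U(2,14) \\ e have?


Deleting e from U(2,14) gives U(2,13) since n > r.
Bases of U(2,13) = (13 choose 2) = 78.

78


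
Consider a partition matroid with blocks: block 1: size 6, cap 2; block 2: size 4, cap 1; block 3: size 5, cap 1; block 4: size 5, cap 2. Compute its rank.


Rank of a partition matroid = sum of min(|Si|, ci) for each block.
= min(6,2) + min(4,1) + min(5,1) + min(5,2)
= 2 + 1 + 1 + 2
= 6.

6


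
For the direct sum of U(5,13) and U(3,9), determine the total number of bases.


Bases of a direct sum M1 + M2: |B| = |B(M1)| * |B(M2)|.
|B(U(5,13))| = C(13,5) = 1287.
|B(U(3,9))| = C(9,3) = 84.
Total bases = 1287 * 84 = 108108.

108108


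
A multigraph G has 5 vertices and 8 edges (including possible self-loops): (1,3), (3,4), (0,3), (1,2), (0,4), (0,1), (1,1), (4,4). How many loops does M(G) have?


In a graphic matroid, a loop is a self-loop edge (u,u) with rank 0.
Examining all 8 edges for self-loops...
Self-loops found: (1,1), (4,4)
Number of loops = 2.

2


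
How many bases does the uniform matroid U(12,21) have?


Bases of U(12,21) are all 12-element subsets of the 21-element ground set.
Number of bases = C(21,12).
C(21,12) = 21! / (12! * 9!) = 293930.

293930


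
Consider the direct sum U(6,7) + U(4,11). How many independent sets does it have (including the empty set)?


For a direct sum, |I(M1+M2)| = |I(M1)| * |I(M2)|.
|I(U(6,7))| = sum C(7,k) for k=0..6 = 127.
|I(U(4,11))| = sum C(11,k) for k=0..4 = 562.
Total = 127 * 562 = 71374.

71374


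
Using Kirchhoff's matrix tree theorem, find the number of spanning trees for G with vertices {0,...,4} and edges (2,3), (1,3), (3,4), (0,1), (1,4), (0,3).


By Kirchhoff's matrix tree theorem, the number of spanning trees equals
the determinant of any cofactor of the Laplacian matrix L.
G has 5 vertices and 6 edges.
Computing the (4 x 4) cofactor determinant gives 8.

8


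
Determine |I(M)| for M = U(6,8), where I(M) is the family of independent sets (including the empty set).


Independent sets of U(6,8) are all subsets of size <= 6.
Count = (8 choose 0) + (8 choose 1) + (8 choose 2) + (8 choose 3) + (8 choose 4) + (8 choose 5) + (8 choose 6)
     = 1 + 8 + 28 + 56 + 70 + 56 + 28
     = 247.

247


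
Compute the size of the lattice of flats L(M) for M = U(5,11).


Flats of U(5,11): every subset of size < 5 is a flat, plus E itself.
Count = (11 choose 0) + (11 choose 1) + (11 choose 2) + (11 choose 3) + (11 choose 4) + 1
     = 1 + 11 + 55 + 165 + 330 + 1
     = 563.

563


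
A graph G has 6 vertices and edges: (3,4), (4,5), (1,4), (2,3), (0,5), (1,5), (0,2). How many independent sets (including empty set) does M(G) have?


An independent set in a graphic matroid is an acyclic edge subset.
G has 6 vertices and 7 edges.
Enumerate all 2^7 = 128 subsets, checking for acyclicity.
Total independent sets = 108.

108


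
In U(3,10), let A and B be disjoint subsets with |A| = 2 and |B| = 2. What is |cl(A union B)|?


|A union B| = 2 + 2 = 4 (disjoint).
In U(3,10), cl(S) = S if |S| < 3, else cl(S) = E.
Since 4 >= 3, cl(A union B) = E.
|cl(A union B)| = 10.

10


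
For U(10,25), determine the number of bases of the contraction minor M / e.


Contracting e from U(10,25) gives U(9,24).
Bases of U(9,24) = C(24,9) = 24! / (9! * 15!) = 1307504.

1307504


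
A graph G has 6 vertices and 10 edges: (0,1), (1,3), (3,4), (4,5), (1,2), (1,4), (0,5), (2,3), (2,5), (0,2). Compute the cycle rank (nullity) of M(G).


Cycle rank (nullity) = |E| - r(M) = |E| - (|V| - c).
|E| = 10, |V| = 6, c = 1.
Nullity = 10 - (6 - 1) = 10 - 5 = 5.

5


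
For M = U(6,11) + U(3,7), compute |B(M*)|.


(M1+M2)* = M1* + M2*.
M1* = U(5,11), bases: C(11,5) = 462.
M2* = U(4,7), bases: C(7,4) = 35.
|B(M*)| = 462 * 35 = 16170.

16170


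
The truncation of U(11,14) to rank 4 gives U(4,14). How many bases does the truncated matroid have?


Truncating U(11,14) to rank 4 gives U(4,14).
Bases of U(4,14) are all 4-element subsets of 14 elements.
Number of bases = (14 choose 4) = 1001.

1001


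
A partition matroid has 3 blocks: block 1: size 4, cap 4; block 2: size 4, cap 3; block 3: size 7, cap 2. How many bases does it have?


A basis picks exactly ci elements from block i.
Number of bases = product of C(|Si|, ci).
= C(4,4) * C(4,3) * C(7,2)
= 1 * 4 * 21
= 84.

84


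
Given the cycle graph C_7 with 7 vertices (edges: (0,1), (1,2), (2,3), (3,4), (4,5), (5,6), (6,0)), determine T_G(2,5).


T(C_7; x,y) = x + x^2 + ... + x^(6) + y.
T(2,5) = 2^1 + 2^2 + 2^3 + 2^4 + 2^5 + 2^6 + 5
= 2 + 4 + 8 + 16 + 32 + 64 + 5
= 131.

131


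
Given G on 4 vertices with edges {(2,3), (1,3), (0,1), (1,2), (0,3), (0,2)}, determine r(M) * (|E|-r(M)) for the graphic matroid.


r(M) = |V| - c = 4 - 1 = 3.
nullity = |E| - r(M) = 6 - 3 = 3.
Product = 3 * 3 = 9.

9


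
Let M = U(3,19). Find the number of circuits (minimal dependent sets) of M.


In U(3,19), circuits are the (4)-element subsets.
Any set of 4 elements is dependent, and removing any one element gives
an independent set of size 3, so it is a minimal dependent set.
Number of circuits = C(19,4) = (19 * 18 * 17 * 16) / (1 * 2 * 3 * 4) = 3876.

3876


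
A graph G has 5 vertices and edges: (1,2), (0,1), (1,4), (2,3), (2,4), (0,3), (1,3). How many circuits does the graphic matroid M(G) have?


A circuit in a graphic matroid = edge set of a simple cycle.
G has 5 vertices and 7 edges.
Enumerating all minimal edge subsets forming cycles...
Total circuits found: 6.

6


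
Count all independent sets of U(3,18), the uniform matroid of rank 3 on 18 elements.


Independent sets of U(3,18) are all subsets of size <= 3.
Count = (18 choose 0) + (18 choose 1) + (18 choose 2) + (18 choose 3)
     = 1 + 18 + 153 + 816
     = 988.

988


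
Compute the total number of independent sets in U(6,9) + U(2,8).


For a direct sum, |I(M1+M2)| = |I(M1)| * |I(M2)|.
|I(U(6,9))| = sum C(9,k) for k=0..6 = 466.
|I(U(2,8))| = sum C(8,k) for k=0..2 = 37.
Total = 466 * 37 = 17242.

17242


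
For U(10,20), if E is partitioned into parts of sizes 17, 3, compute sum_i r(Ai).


r(Ai) = min(|Ai|, 10) for each part.
Sum = min(17,10) + min(3,10)
    = 10 + 3
    = 13.

13


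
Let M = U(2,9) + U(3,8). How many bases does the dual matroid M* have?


(M1+M2)* = M1* + M2*.
M1* = U(7,9), bases: C(9,7) = 36.
M2* = U(5,8), bases: C(8,5) = 56.
|B(M*)| = 36 * 56 = 2016.

2016


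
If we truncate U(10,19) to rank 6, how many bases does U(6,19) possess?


Truncating U(10,19) to rank 6 gives U(6,19).
Bases of U(6,19) are all 6-element subsets of 19 elements.
Number of bases = (19 choose 6) = 27132.

27132


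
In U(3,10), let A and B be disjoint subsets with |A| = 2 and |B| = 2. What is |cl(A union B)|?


|A union B| = 2 + 2 = 4 (disjoint).
In U(3,10), cl(S) = S if |S| < 3, else cl(S) = E.
Since 4 >= 3, cl(A union B) = E.
|cl(A union B)| = 10.

10


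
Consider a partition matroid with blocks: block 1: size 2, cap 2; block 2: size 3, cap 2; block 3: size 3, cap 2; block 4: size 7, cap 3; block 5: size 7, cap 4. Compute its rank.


Rank of a partition matroid = sum of min(|Si|, ci) for each block.
= min(2,2) + min(3,2) + min(3,2) + min(7,3) + min(7,4)
= 2 + 2 + 2 + 3 + 4
= 13.

13


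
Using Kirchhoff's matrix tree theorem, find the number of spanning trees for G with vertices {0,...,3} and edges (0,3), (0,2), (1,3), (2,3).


By Kirchhoff's matrix tree theorem, the number of spanning trees equals
the determinant of any cofactor of the Laplacian matrix L.
G has 4 vertices and 4 edges.
Computing the (3 x 3) cofactor determinant gives 3.

3


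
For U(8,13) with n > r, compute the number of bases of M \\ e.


Deleting e from U(8,13) gives U(8,12) since n > r.
Bases of U(8,12) = C(12,8) = 12! / (8! * 4!) = 495.

495


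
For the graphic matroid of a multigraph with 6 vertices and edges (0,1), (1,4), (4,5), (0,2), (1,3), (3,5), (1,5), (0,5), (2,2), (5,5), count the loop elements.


In a graphic matroid, a loop is a self-loop edge (u,u) with rank 0.
Examining all 10 edges for self-loops...
Self-loops found: (2,2), (5,5)
Number of loops = 2.

2


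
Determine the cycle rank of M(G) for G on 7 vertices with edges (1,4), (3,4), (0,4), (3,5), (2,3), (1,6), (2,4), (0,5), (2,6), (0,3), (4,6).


Cycle rank (nullity) = |E| - r(M) = |E| - (|V| - c).
|E| = 11, |V| = 7, c = 1.
Nullity = 11 - (7 - 1) = 11 - 6 = 5.

5


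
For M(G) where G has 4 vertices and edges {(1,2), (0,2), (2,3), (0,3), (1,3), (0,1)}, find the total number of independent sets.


An independent set in a graphic matroid is an acyclic edge subset.
G has 4 vertices and 6 edges.
Enumerate all 2^6 = 64 subsets, checking for acyclicity.
Total independent sets = 38.

38


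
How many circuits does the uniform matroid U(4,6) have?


In U(4,6), circuits are the (5)-element subsets.
Any set of 5 elements is dependent, and removing any one element gives
an independent set of size 4, so it is a minimal dependent set.
Number of circuits = C(6,5) = 6! / (5! * 1!) = 6.

6


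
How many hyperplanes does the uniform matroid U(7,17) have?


Hyperplanes of U(7,17) are flats of rank 6.
In a uniform matroid, these are exactly the (6)-element subsets.
Count = (17 choose 6) = 12376.

12376


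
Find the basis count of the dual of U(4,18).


The dual of U(r,n) is U(n-r, n) = U(14,18).
Bases of U(14,18) are all (14)-element subsets.
|B(M*)| = C(18,14) = 3060.

3060


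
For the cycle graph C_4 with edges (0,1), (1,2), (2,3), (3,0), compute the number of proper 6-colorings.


P(C_4, k) = (k-1)^4 + (-1)^4*(k-1).
P(6) = (5)^4 + 5
= 625 + 5 = 630.

630


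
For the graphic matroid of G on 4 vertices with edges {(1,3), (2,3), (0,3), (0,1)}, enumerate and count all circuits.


A circuit in a graphic matroid = edge set of a simple cycle.
G has 4 vertices and 4 edges.
Enumerating all minimal edge subsets forming cycles...
Total circuits found: 1.

1


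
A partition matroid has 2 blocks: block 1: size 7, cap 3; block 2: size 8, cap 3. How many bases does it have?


A basis picks exactly ci elements from block i.
Number of bases = product of C(|Si|, ci).
= C(7,3) * C(8,3)
= 35 * 56
= 1960.

1960


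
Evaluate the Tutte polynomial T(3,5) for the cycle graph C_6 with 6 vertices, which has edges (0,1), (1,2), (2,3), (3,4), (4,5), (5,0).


T(C_6; x,y) = x + x^2 + ... + x^(5) + y.
T(3,5) = 3^1 + 3^2 + 3^3 + 3^4 + 3^5 + 5
= 3 + 9 + 27 + 81 + 243 + 5
= 368.

368


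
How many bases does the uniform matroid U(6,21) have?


Bases of U(6,21) are all 6-element subsets of the 21-element ground set.
Number of bases = C(21,6).
C(21,6) = 54264.

54264


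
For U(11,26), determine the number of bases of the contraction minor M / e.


Contracting e from U(11,26) gives U(10,25).
Bases of U(10,25) = C(25,10) = 3268760.

3268760


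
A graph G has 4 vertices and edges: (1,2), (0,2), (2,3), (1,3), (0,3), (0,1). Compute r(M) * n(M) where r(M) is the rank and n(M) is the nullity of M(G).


r(M) = |V| - c = 4 - 1 = 3.
nullity = |E| - r(M) = 6 - 3 = 3.
Product = 3 * 3 = 9.

9


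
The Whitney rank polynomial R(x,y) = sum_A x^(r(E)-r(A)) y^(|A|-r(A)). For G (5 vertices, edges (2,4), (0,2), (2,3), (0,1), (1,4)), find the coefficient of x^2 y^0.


R(x,y) = sum over A in 2^E of x^(r(E)-r(A)) * y^(|A|-r(A)).
G has 5 vertices, 5 edges. r(E) = 4.
Enumerate all 2^5 = 32 subsets.
Count subsets with r(E)-r(A)=2 and |A|-r(A)=0: 10.

10


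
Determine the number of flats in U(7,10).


Flats of U(7,10): every subset of size < 7 is a flat, plus E itself.
Count = (10 choose 0) + (10 choose 1) + (10 choose 2) + (10 choose 3) + (10 choose 4) + (10 choose 5) + (10 choose 6) + 1
     = 1 + 10 + 45 + 120 + 210 + 252 + 210 + 1
     = 849.

849


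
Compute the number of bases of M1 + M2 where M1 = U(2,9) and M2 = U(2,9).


Bases of a direct sum M1 + M2: |B| = |B(M1)| * |B(M2)|.
|B(U(2,9))| = C(9,2) = 36.
|B(U(2,9))| = C(9,2) = 36.
Total bases = 36 * 36 = 1296.

1296


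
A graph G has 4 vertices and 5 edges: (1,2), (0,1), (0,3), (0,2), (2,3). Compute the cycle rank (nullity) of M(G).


Cycle rank (nullity) = |E| - r(M) = |E| - (|V| - c).
|E| = 5, |V| = 4, c = 1.
Nullity = 5 - (4 - 1) = 5 - 3 = 2.

2


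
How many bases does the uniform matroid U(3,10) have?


Bases of U(3,10) are all 3-element subsets of the 10-element ground set.
Number of bases = C(10,3).
(10 choose 3) = 120.

120


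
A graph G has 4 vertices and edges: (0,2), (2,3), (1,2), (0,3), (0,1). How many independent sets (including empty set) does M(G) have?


An independent set in a graphic matroid is an acyclic edge subset.
G has 4 vertices and 5 edges.
Enumerate all 2^5 = 32 subsets, checking for acyclicity.
Total independent sets = 24.

24


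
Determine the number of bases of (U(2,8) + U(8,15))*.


(M1+M2)* = M1* + M2*.
M1* = U(6,8), bases: C(8,6) = 28.
M2* = U(7,15), bases: C(15,7) = 6435.
|B(M*)| = 28 * 6435 = 180180.

180180


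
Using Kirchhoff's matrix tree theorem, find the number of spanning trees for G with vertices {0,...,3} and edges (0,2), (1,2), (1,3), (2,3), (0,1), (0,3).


By Kirchhoff's matrix tree theorem, the number of spanning trees equals
the determinant of any cofactor of the Laplacian matrix L.
G has 4 vertices and 6 edges.
Computing the (3 x 3) cofactor determinant gives 16.

16


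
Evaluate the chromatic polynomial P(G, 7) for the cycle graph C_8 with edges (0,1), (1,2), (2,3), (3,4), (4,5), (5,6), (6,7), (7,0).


P(C_8, k) = (k-1)^8 + (-1)^8*(k-1).
P(7) = (6)^8 + 6
= 1679616 + 6 = 1679622.

1679622


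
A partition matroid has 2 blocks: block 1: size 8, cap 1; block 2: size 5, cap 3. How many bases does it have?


A basis picks exactly ci elements from block i.
Number of bases = product of C(|Si|, ci).
= C(8,1) * C(5,3)
= 8 * 10
= 80.

80


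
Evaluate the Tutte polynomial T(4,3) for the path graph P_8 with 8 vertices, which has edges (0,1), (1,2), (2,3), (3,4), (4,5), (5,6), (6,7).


A path on 8 vertices is a tree with 7 edges.
T(x,y) = x^(7) for any tree.
T(4,3) = 4^7 = 16384.

16384


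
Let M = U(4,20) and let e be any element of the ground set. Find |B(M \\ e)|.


Deleting e from U(4,20) gives U(4,19) since n > r.
Bases of U(4,19) = C(19,4) = 19! / (4! * 15!) = 3876.

3876


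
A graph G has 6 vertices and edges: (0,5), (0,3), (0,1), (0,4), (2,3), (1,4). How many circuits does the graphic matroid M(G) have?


A circuit in a graphic matroid = edge set of a simple cycle.
G has 6 vertices and 6 edges.
Enumerating all minimal edge subsets forming cycles...
Total circuits found: 1.

1


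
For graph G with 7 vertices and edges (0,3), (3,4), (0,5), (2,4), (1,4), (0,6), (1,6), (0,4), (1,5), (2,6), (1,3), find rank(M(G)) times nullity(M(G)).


r(M) = |V| - c = 7 - 1 = 6.
nullity = |E| - r(M) = 11 - 6 = 5.
Product = 6 * 5 = 30.

30


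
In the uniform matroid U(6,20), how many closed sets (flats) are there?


Flats of U(6,20): every subset of size < 6 is a flat, plus E itself.
Count = (20 choose 0) + (20 choose 1) + (20 choose 2) + (20 choose 3) + (20 choose 4) + (20 choose 5) + 1
     = 1 + 20 + 190 + 1140 + 4845 + 15504 + 1
     = 21701.

21701


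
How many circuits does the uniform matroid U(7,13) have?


In U(7,13), circuits are the (8)-element subsets.
Any set of 8 elements is dependent, and removing any one element gives
an independent set of size 7, so it is a minimal dependent set.
Number of circuits = (13 choose 8) = 1287.

1287


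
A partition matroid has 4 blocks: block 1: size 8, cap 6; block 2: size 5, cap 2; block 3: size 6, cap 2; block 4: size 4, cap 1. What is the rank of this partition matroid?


Rank of a partition matroid = sum of min(|Si|, ci) for each block.
= min(8,6) + min(5,2) + min(6,2) + min(4,1)
= 6 + 2 + 2 + 1
= 11.

11


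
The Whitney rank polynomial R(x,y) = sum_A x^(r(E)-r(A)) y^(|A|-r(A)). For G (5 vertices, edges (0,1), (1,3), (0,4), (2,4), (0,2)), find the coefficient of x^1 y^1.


R(x,y) = sum over A in 2^E of x^(r(E)-r(A)) * y^(|A|-r(A)).
G has 5 vertices, 5 edges. r(E) = 4.
Enumerate all 2^5 = 32 subsets.
Count subsets with r(E)-r(A)=1 and |A|-r(A)=1: 2.

2


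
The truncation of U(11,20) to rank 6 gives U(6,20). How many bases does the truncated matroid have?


Truncating U(11,20) to rank 6 gives U(6,20).
Bases of U(6,20) are all 6-element subsets of 20 elements.
Number of bases = C(20,6) = 38760.

38760


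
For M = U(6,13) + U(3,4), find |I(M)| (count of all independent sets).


For a direct sum, |I(M1+M2)| = |I(M1)| * |I(M2)|.
|I(U(6,13))| = sum C(13,k) for k=0..6 = 4096.
|I(U(3,4))| = sum C(4,k) for k=0..3 = 15.
Total = 4096 * 15 = 61440.

61440


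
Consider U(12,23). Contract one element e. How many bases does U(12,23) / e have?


Contracting e from U(12,23) gives U(11,22).
Bases of U(11,22) = C(22,11) = 705432.

705432


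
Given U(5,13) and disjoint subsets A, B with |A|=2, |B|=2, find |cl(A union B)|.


|A union B| = 2 + 2 = 4 (disjoint).
In U(5,13), cl(S) = S if |S| < 5, else cl(S) = E.
Since 4 < 5, cl(A union B) = A union B.
|cl(A union B)| = 4.

4


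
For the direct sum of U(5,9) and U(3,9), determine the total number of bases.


Bases of a direct sum M1 + M2: |B| = |B(M1)| * |B(M2)|.
|B(U(5,9))| = C(9,5) = 126.
|B(U(3,9))| = C(9,3) = 84.
Total bases = 126 * 84 = 10584.

10584


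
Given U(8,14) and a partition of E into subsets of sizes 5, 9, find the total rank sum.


r(Ai) = min(|Ai|, 8) for each part.
Sum = min(5,8) + min(9,8)
    = 5 + 8
    = 13.

13


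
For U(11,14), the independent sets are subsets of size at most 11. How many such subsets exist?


Independent sets of U(11,14) are all subsets of size <= 11.
Count = C(14,0) + C(14,1) + C(14,2) + C(14,3) + C(14,4) + C(14,5) + C(14,6) + C(14,7) + C(14,8) + C(14,9) + C(14,10) + C(14,11)
     = 1 + 14 + 91 + 364 + 1001 + 2002 + 3003 + 3432 + 3003 + 2002 + 1001 + 364
     = 16278.

16278


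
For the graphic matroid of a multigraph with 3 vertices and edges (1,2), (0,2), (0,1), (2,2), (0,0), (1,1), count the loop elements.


In a graphic matroid, a loop is a self-loop edge (u,u) with rank 0.
Examining all 6 edges for self-loops...
Self-loops found: (2,2), (0,0), (1,1)
Number of loops = 3.

3


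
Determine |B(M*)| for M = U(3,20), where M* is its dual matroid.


The dual of U(r,n) is U(n-r, n) = U(17,20).
Bases of U(17,20) are all (17)-element subsets.
|B(M*)| = C(20,17) = 1140.

1140


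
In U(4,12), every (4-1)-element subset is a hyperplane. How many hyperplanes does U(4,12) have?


Hyperplanes of U(4,12) are flats of rank 3.
In a uniform matroid, these are exactly the (3)-element subsets.
Count = C(12,3) = 12! / (3! * 9!) = 220.

220


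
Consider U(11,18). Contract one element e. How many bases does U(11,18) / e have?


Contracting e from U(11,18) gives U(10,17).
Bases of U(10,17) = C(17,10) = 19448.

19448


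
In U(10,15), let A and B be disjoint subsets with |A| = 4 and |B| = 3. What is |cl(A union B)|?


|A union B| = 4 + 3 = 7 (disjoint).
In U(10,15), cl(S) = S if |S| < 10, else cl(S) = E.
Since 7 < 10, cl(A union B) = A union B.
|cl(A union B)| = 7.

7


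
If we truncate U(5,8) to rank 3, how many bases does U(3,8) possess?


Truncating U(5,8) to rank 3 gives U(3,8).
Bases of U(3,8) are all 3-element subsets of 8 elements.
Number of bases = C(8,3) = 8! / (3! * 5!) = 56.

56


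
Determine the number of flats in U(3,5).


Flats of U(3,5): every subset of size < 3 is a flat, plus E itself.
Count = (5 choose 0) + (5 choose 1) + (5 choose 2) + 1
     = 1 + 5 + 10 + 1
     = 17.

17


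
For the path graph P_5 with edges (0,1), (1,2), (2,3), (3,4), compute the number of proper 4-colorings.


P(P_5, k) = k * (k-1)^(4).
P(4) = 4 * 3^4 = 4 * 81 = 324.

324


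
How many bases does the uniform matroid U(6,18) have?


Bases of U(6,18) are all 6-element subsets of the 18-element ground set.
Number of bases = C(18,6).
(18 choose 6) = 18564.

18564


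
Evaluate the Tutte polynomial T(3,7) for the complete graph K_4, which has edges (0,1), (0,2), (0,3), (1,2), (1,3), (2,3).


T(K_4; x,y) = x^3 + 3x^2 + 4xy + 2x + y^3 + 3y^2 + 2y.
Substituting x=3, y=7:
= 27 + 27 + 84 + 6 + 343 + 147 + 14
= 648.

648


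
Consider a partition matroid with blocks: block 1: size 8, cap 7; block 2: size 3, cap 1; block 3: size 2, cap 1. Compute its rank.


Rank of a partition matroid = sum of min(|Si|, ci) for each block.
= min(8,7) + min(3,1) + min(2,1)
= 7 + 1 + 1
= 9.

9


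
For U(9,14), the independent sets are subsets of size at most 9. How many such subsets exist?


Independent sets of U(9,14) are all subsets of size <= 9.
Count = C(14,0) + C(14,1) + C(14,2) + C(14,3) + C(14,4) + C(14,5) + C(14,6) + C(14,7) + C(14,8) + C(14,9)
     = 1 + 14 + 91 + 364 + 1001 + 2002 + 3003 + 3432 + 3003 + 2002
     = 14913.

14913


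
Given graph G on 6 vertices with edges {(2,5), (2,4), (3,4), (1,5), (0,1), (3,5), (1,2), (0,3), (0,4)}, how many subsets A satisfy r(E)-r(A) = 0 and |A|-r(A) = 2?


R(x,y) = sum over A in 2^E of x^(r(E)-r(A)) * y^(|A|-r(A)).
G has 6 vertices, 9 edges. r(E) = 5.
Enumerate all 2^9 = 512 subsets.
Count subsets with r(E)-r(A)=0 and |A|-r(A)=2: 36.

36


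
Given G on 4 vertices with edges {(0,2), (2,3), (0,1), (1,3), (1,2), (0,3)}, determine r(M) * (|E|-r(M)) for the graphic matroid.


r(M) = |V| - c = 4 - 1 = 3.
nullity = |E| - r(M) = 6 - 3 = 3.
Product = 3 * 3 = 9.

9


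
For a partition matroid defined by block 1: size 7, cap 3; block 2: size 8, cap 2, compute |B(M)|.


A basis picks exactly ci elements from block i.
Number of bases = product of C(|Si|, ci).
= C(7,3) * C(8,2)
= 35 * 28
= 980.

980


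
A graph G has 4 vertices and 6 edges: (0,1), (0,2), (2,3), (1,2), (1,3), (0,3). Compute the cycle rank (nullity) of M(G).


Cycle rank (nullity) = |E| - r(M) = |E| - (|V| - c).
|E| = 6, |V| = 4, c = 1.
Nullity = 6 - (4 - 1) = 6 - 3 = 3.

3


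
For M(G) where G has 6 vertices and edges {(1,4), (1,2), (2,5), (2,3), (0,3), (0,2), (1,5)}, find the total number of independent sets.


An independent set in a graphic matroid is an acyclic edge subset.
G has 6 vertices and 7 edges.
Enumerate all 2^7 = 128 subsets, checking for acyclicity.
Total independent sets = 98.

98


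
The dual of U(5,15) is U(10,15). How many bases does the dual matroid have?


The dual of U(r,n) is U(n-r, n) = U(10,15).
Bases of U(10,15) are all (10)-element subsets.
|B(M*)| = C(15,10) = 15! / (10! * 5!) = 3003.

3003


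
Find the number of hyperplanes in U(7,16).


Hyperplanes of U(7,16) are flats of rank 6.
In a uniform matroid, these are exactly the (6)-element subsets.
Count = C(16,6) = 8008.

8008


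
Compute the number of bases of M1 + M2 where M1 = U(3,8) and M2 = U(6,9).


Bases of a direct sum M1 + M2: |B| = |B(M1)| * |B(M2)|.
|B(U(3,8))| = C(8,3) = 56.
|B(U(6,9))| = C(9,6) = 84.
Total bases = 56 * 84 = 4704.

4704


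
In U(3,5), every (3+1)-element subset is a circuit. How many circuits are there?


In U(3,5), circuits are the (4)-element subsets.
Any set of 4 elements is dependent, and removing any one element gives
an independent set of size 3, so it is a minimal dependent set.
Number of circuits = C(5,4) = 5! / (4! * 1!) = 5.

5


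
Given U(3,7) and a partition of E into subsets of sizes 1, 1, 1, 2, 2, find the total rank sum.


r(Ai) = min(|Ai|, 3) for each part.
Sum = min(1,3) + min(1,3) + min(1,3) + min(2,3) + min(2,3)
    = 1 + 1 + 1 + 2 + 2
    = 7.

7


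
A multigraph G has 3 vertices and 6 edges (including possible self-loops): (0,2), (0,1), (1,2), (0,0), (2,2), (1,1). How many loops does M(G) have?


In a graphic matroid, a loop is a self-loop edge (u,u) with rank 0.
Examining all 6 edges for self-loops...
Self-loops found: (0,0), (2,2), (1,1)
Number of loops = 3.

3


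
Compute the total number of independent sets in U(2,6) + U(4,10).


For a direct sum, |I(M1+M2)| = |I(M1)| * |I(M2)|.
|I(U(2,6))| = sum C(6,k) for k=0..2 = 22.
|I(U(4,10))| = sum C(10,k) for k=0..4 = 386.
Total = 22 * 386 = 8492.

8492


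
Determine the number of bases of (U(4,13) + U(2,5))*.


(M1+M2)* = M1* + M2*.
M1* = U(9,13), bases: C(13,9) = 715.
M2* = U(3,5), bases: C(5,3) = 10.
|B(M*)| = 715 * 10 = 7150.

7150


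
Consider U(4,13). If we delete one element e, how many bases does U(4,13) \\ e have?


Deleting e from U(4,13) gives U(4,12) since n > r.
Bases of U(4,12) = C(12,4) = (12 * 11 * 10 * 9) / (1 * 2 * 3 * 4) = 495.

495


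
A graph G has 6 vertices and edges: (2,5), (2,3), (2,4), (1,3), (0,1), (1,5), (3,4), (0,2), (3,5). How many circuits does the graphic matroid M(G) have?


A circuit in a graphic matroid = edge set of a simple cycle.
G has 6 vertices and 9 edges.
Enumerating all minimal edge subsets forming cycles...
Total circuits found: 12.

12


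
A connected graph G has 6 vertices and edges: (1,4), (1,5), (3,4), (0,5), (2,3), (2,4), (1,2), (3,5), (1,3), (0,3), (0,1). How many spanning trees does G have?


By Kirchhoff's matrix tree theorem, the number of spanning trees equals
the determinant of any cofactor of the Laplacian matrix L.
G has 6 vertices and 11 edges.
Computing the (5 x 5) cofactor determinant gives 192.

192


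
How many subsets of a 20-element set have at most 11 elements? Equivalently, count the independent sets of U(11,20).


Independent sets of U(11,20) are all subsets of size <= 11.
Count = C(20,0) + C(20,1) + C(20,2) + C(20,3) + C(20,4) + C(20,5) + C(20,6) + C(20,7) + C(20,8) + C(20,9) + C(20,10) + C(20,11)
     = 1 + 20 + 190 + 1140 + 4845 + 15504 + 38760 + 77520 + 125970 + 167960 + 184756 + 167960
     = 784626.

784626


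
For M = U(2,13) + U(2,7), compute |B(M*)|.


(M1+M2)* = M1* + M2*.
M1* = U(11,13), bases: C(13,11) = 78.
M2* = U(5,7), bases: C(7,5) = 21.
|B(M*)| = 78 * 21 = 1638.

1638


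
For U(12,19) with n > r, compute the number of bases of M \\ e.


Deleting e from U(12,19) gives U(12,18) since n > r.
Bases of U(12,18) = (18 choose 12) = 18564.

18564


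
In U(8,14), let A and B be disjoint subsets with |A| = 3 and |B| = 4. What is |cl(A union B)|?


|A union B| = 3 + 4 = 7 (disjoint).
In U(8,14), cl(S) = S if |S| < 8, else cl(S) = E.
Since 7 < 8, cl(A union B) = A union B.
|cl(A union B)| = 7.

7


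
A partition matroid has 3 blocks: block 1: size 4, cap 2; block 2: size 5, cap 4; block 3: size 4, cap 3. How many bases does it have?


A basis picks exactly ci elements from block i.
Number of bases = product of C(|Si|, ci).
= C(4,2) * C(5,4) * C(4,3)
= 6 * 5 * 4
= 120.

120


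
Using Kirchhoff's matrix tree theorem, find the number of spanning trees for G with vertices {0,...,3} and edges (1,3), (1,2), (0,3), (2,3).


By Kirchhoff's matrix tree theorem, the number of spanning trees equals
the determinant of any cofactor of the Laplacian matrix L.
G has 4 vertices and 4 edges.
Computing the (3 x 3) cofactor determinant gives 3.

3


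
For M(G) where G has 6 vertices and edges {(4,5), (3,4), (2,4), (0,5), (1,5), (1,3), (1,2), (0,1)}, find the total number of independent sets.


An independent set in a graphic matroid is an acyclic edge subset.
G has 6 vertices and 8 edges.
Enumerate all 2^8 = 256 subsets, checking for acyclicity.
Total independent sets = 186.

186


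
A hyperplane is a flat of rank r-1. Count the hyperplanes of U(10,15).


Hyperplanes of U(10,15) are flats of rank 9.
In a uniform matroid, these are exactly the (9)-element subsets.
Count = (15 choose 9) = 5005.

5005


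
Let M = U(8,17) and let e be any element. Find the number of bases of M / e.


Contracting e from U(8,17) gives U(7,16).
Bases of U(7,16) = C(16,7) = 11440.

11440


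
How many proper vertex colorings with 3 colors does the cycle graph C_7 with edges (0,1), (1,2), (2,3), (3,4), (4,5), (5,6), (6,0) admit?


P(C_7, k) = (k-1)^7 + (-1)^7*(k-1).
P(3) = (2)^7 - 2
= 128 - 2 = 126.

126


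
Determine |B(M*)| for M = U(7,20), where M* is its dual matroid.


The dual of U(r,n) is U(n-r, n) = U(13,20).
Bases of U(13,20) are all (13)-element subsets.
|B(M*)| = (20 choose 13) = 77520.

77520


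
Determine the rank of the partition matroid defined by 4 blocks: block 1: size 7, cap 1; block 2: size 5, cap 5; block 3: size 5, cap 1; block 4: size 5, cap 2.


Rank of a partition matroid = sum of min(|Si|, ci) for each block.
= min(7,1) + min(5,5) + min(5,1) + min(5,2)
= 1 + 5 + 1 + 2
= 9.

9


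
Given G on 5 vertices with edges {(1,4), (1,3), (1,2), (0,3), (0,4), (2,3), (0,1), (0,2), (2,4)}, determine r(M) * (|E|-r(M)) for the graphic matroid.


r(M) = |V| - c = 5 - 1 = 4.
nullity = |E| - r(M) = 9 - 4 = 5.
Product = 4 * 5 = 20.

20


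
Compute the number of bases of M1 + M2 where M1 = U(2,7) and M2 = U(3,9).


Bases of a direct sum M1 + M2: |B| = |B(M1)| * |B(M2)|.
|B(U(2,7))| = C(7,2) = 21.
|B(U(3,9))| = C(9,3) = 84.
Total bases = 21 * 84 = 1764.

1764


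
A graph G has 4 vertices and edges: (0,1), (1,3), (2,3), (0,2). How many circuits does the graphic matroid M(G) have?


A circuit in a graphic matroid = edge set of a simple cycle.
G has 4 vertices and 4 edges.
Enumerating all minimal edge subsets forming cycles...
Total circuits found: 1.

1


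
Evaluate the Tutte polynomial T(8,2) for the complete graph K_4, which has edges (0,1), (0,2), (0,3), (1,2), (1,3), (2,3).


T(K_4; x,y) = x^3 + 3x^2 + 4xy + 2x + y^3 + 3y^2 + 2y.
Substituting x=8, y=2:
= 512 + 192 + 64 + 16 + 8 + 12 + 4
= 808.

808


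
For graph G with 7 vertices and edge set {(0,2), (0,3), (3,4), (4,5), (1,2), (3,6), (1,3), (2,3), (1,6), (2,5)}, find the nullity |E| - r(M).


Cycle rank (nullity) = |E| - r(M) = |E| - (|V| - c).
|E| = 10, |V| = 7, c = 1.
Nullity = 10 - (7 - 1) = 10 - 6 = 4.

4


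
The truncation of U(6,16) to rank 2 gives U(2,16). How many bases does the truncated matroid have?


Truncating U(6,16) to rank 2 gives U(2,16).
Bases of U(2,16) are all 2-element subsets of 16 elements.
Number of bases = C(16,2) = 16! / (2! * 14!) = 120.

120


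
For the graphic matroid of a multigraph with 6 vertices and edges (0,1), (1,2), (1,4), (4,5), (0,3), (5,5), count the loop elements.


In a graphic matroid, a loop is a self-loop edge (u,u) with rank 0.
Examining all 6 edges for self-loops...
Self-loops found: (5,5)
Number of loops = 1.

1


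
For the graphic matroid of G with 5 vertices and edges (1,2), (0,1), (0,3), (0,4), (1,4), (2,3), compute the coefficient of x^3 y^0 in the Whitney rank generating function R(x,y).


R(x,y) = sum over A in 2^E of x^(r(E)-r(A)) * y^(|A|-r(A)).
G has 5 vertices, 6 edges. r(E) = 4.
Enumerate all 2^6 = 64 subsets.
Count subsets with r(E)-r(A)=3 and |A|-r(A)=0: 6.

6


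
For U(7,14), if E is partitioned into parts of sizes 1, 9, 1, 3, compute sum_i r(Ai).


r(Ai) = min(|Ai|, 7) for each part.
Sum = min(1,7) + min(9,7) + min(1,7) + min(3,7)
    = 1 + 7 + 1 + 3
    = 12.

12


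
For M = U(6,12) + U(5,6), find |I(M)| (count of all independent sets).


For a direct sum, |I(M1+M2)| = |I(M1)| * |I(M2)|.
|I(U(6,12))| = sum C(12,k) for k=0..6 = 2510.
|I(U(5,6))| = sum C(6,k) for k=0..5 = 63.
Total = 2510 * 63 = 158130.

158130


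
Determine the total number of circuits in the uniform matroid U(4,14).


In U(4,14), circuits are the (5)-element subsets.
Any set of 5 elements is dependent, and removing any one element gives
an independent set of size 4, so it is a minimal dependent set.
Number of circuits = C(14,5) = 14! / (5! * 9!) = 2002.

2002


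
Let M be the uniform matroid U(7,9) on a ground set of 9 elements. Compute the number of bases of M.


Bases of U(7,9) are all 7-element subsets of the 9-element ground set.
Number of bases = C(9,7).
(9 choose 7) = 36.

36


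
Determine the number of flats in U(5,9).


Flats of U(5,9): every subset of size < 5 is a flat, plus E itself.
Count = C(9,0) + C(9,1) + C(9,2) + C(9,3) + C(9,4) + 1
     = 1 + 9 + 36 + 84 + 126 + 1
     = 257.

257


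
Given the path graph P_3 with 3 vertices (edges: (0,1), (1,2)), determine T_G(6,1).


A path on 3 vertices is a tree with 2 edges.
T(x,y) = x^(2) for any tree.
T(6,1) = 6^2 = 36.

36


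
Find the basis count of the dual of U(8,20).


The dual of U(r,n) is U(n-r, n) = U(12,20).
Bases of U(12,20) are all (12)-element subsets.
|B(M*)| = (20 choose 12) = 125970.

125970


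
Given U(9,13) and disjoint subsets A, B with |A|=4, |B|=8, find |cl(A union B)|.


|A union B| = 4 + 8 = 12 (disjoint).
In U(9,13), cl(S) = S if |S| < 9, else cl(S) = E.
Since 12 >= 9, cl(A union B) = E.
|cl(A union B)| = 13.

13


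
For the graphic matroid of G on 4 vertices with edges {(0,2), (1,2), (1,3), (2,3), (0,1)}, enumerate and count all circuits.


A circuit in a graphic matroid = edge set of a simple cycle.
G has 4 vertices and 5 edges.
Enumerating all minimal edge subsets forming cycles...
Total circuits found: 3.

3


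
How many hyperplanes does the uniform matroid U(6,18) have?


Hyperplanes of U(6,18) are flats of rank 5.
In a uniform matroid, these are exactly the (5)-element subsets.
Count = C(18,5) = 18! / (5! * 13!) = 8568.

8568


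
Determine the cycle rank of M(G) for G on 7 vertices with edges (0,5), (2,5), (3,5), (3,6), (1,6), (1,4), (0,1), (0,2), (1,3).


Cycle rank (nullity) = |E| - r(M) = |E| - (|V| - c).
|E| = 9, |V| = 7, c = 1.
Nullity = 9 - (7 - 1) = 9 - 6 = 3.

3


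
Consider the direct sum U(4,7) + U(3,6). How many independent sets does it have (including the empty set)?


For a direct sum, |I(M1+M2)| = |I(M1)| * |I(M2)|.
|I(U(4,7))| = sum C(7,k) for k=0..4 = 99.
|I(U(3,6))| = sum C(6,k) for k=0..3 = 42.
Total = 99 * 42 = 4158.

4158


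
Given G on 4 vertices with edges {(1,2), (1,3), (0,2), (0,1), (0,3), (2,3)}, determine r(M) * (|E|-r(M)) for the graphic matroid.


r(M) = |V| - c = 4 - 1 = 3.
nullity = |E| - r(M) = 6 - 3 = 3.
Product = 3 * 3 = 9.

9


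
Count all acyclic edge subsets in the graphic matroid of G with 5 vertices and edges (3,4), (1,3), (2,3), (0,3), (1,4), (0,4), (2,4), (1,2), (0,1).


An independent set in a graphic matroid is an acyclic edge subset.
G has 5 vertices and 9 edges.
Enumerate all 2^9 = 512 subsets, checking for acyclicity.
Total independent sets = 198.

198


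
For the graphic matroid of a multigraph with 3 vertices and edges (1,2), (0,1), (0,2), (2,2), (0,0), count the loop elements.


In a graphic matroid, a loop is a self-loop edge (u,u) with rank 0.
Examining all 5 edges for self-loops...
Self-loops found: (2,2), (0,0)
Number of loops = 2.

2


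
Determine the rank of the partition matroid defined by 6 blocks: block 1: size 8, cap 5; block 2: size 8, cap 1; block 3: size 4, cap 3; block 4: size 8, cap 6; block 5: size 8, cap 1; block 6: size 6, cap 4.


Rank of a partition matroid = sum of min(|Si|, ci) for each block.
= min(8,5) + min(8,1) + min(4,3) + min(8,6) + min(8,1) + min(6,4)
= 5 + 1 + 3 + 6 + 1 + 4
= 20.

20


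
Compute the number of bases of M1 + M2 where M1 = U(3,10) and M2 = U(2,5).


Bases of a direct sum M1 + M2: |B| = |B(M1)| * |B(M2)|.
|B(U(3,10))| = C(10,3) = 120.
|B(U(2,5))| = C(5,2) = 10.
Total bases = 120 * 10 = 1200.

1200


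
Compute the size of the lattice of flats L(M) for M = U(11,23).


Flats of U(11,23): every subset of size < 11 is a flat, plus E itself.
Count = C(23,0) + C(23,1) + C(23,2) + C(23,3) + C(23,4) + C(23,5) + C(23,6) + C(23,7) + C(23,8) + C(23,9) + C(23,10) + 1
     = 1 + 23 + 253 + 1771 + 8855 + 33649 + 100947 + 245157 + 490314 + 817190 + 1144066 + 1
     = 2842227.

2842227


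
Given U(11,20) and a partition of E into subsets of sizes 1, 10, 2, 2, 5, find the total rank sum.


r(Ai) = min(|Ai|, 11) for each part.
Sum = min(1,11) + min(10,11) + min(2,11) + min(2,11) + min(5,11)
    = 1 + 10 + 2 + 2 + 5
    = 20.

20


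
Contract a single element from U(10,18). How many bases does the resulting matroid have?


Contracting e from U(10,18) gives U(9,17).
Bases of U(9,17) = (17 choose 9) = 24310.

24310


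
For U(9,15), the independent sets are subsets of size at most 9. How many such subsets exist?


Independent sets of U(9,15) are all subsets of size <= 9.
Count = C(15,0) + C(15,1) + C(15,2) + C(15,3) + C(15,4) + C(15,5) + C(15,6) + C(15,7) + C(15,8) + C(15,9)
     = 1 + 15 + 105 + 455 + 1365 + 3003 + 5005 + 6435 + 6435 + 5005
     = 27824.

27824


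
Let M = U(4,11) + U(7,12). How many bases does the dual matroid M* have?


(M1+M2)* = M1* + M2*.
M1* = U(7,11), bases: C(11,7) = 330.
M2* = U(5,12), bases: C(12,5) = 792.
|B(M*)| = 330 * 792 = 261360.

261360


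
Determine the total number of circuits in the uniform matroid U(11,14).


In U(11,14), circuits are the (12)-element subsets.
Any set of 12 elements is dependent, and removing any one element gives
an independent set of size 11, so it is a minimal dependent set.
Number of circuits = (14 choose 12) = 91.

91
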